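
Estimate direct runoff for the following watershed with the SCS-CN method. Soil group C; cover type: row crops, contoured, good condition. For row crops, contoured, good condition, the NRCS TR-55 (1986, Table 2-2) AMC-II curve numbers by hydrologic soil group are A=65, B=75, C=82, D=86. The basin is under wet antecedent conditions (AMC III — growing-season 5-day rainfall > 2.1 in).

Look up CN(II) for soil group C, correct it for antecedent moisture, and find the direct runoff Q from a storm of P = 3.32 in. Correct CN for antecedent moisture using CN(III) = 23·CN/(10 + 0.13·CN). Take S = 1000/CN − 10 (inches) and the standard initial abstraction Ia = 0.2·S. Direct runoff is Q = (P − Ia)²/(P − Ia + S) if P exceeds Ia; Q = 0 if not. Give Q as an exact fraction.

NRCS table: row crops, contoured, good condition, soil group C → CN(II) = 82
Wet (AMC III): CN(III) = 23·82/(10 + 0.13·82) = 1886/(1033/50) = 94300/1033 ≈ 91.288
S = 1000/(94300/1033) − 10 = 900/943 in ≈ 0.954 in
Ia = 0.2S: 0.2·0.954 = 0.191 in (exactly 180/943)
Excess rainfall: 3.320 − 0.191 = 3.129 in; P > Ia so Q > 0
Q = (73769/23575)²/((73769/23575) + 900/943) = (5441865361/555780625)/(96269/23575) = 5441865361/2269541675 in ≈ 2.398 in

Q = 5441865361/2269541675 in ≈ 2.398 in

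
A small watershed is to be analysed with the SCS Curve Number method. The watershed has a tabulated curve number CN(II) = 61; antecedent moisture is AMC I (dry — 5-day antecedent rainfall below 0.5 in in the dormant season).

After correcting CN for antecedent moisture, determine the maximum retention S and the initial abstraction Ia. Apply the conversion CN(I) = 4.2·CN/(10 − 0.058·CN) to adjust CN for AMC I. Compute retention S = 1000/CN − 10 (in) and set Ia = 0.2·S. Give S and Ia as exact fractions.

Adjust CN=61 to AMC I: 4.2·61/(10 − 0.058·61) → (1281/5) ÷ (3231/500) = 42700/1077 ≈ 39.647
S = 1000/(42700/1077) − 10 = 6500/427 in ≈ 15.222 in
Initial abstraction Ia = S/5 = (6500/427)/5 = 1300/427 ≈ 3.044 in

S = 6500/427 in ≈ 15.222 in; Ia = 1300/427 in ≈ 3.044 in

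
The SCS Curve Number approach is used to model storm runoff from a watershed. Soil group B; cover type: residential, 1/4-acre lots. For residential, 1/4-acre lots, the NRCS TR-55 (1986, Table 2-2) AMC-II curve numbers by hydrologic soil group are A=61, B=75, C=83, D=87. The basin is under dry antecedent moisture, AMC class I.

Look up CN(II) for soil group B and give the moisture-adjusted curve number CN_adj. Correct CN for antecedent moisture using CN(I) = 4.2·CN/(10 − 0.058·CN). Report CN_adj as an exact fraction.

NRCS table: residential, 1/4-acre lots, soil group B → CN(II) = 75
Adjust CN=75 to AMC I: 4.2·75/(10 − 0.058·75) → 315 ÷ (113/20) = 6300/113 ≈ 55.752

CN_adj = 6300/113 ≈ 55.752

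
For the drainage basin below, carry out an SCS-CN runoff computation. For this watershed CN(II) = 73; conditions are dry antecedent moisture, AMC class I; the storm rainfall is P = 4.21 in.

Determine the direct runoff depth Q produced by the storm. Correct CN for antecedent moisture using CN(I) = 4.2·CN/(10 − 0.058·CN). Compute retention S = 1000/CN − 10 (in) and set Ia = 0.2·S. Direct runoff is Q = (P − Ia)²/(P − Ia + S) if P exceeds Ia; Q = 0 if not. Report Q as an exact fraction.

Q = 15657767161/29389194100 in ≈ 0.533 in

Dry (AMC I): CN(I) = 4.2·73/(10 − 0.058·73) = (1533/5)/(2883/500) = 51100/961 ≈ 53.174
Max retention: S = 1000/(51100/961) − 10 = 4500/511 in (≈ 8.806 in)
Initial abstraction Ia = S/5 = (4500/511)/5 = 900/511 ≈ 1.761 in
Since P=4.210 > Ia=1.761: effective rainfall P−Ia = 125131/51100 in
Q = (125131/51100)²/((125131/51100) + 4500/511) = (15657767161/2611210000)/(575131/51100) = 15657767161/29389194100 in ≈ 0.533 in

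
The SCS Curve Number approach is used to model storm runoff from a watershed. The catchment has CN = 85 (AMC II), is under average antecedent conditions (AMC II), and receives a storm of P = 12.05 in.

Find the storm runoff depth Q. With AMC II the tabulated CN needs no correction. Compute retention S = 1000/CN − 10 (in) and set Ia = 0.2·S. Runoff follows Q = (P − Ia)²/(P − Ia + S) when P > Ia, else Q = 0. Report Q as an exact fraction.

Q = 15816529/1556180 in ≈ 10.164 in

Average conditions: CN = 85 (no AMC adjustment).
S = 1000/85 − 10 = 30/17 in ≈ 1.765 in
Ia = 0.2S: 0.2·1.765 = 0.353 in (exactly 6/17)
Excess rainfall: 12.050 − 0.353 = 11.697 in; P > Ia so Q > 0
Q = (3977/340)²/((3977/340) + 30/17) = (15816529/115600)/(4577/340) = 15816529/1556180 in ≈ 10.164 in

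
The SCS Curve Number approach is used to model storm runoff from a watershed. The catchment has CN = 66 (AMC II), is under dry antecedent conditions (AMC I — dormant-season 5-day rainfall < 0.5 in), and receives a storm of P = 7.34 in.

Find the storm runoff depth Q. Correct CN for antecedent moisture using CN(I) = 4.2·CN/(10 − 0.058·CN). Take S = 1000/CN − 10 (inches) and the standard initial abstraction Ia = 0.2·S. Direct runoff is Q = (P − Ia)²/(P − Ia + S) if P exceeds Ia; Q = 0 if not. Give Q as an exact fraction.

Q = 28672987561/20593569150 in ≈ 1.392 in

CN(I) from CN(II)=66: (4.2·66)/(10 − 0.058·66) = 69300/1543 ≈ 44.913
Max retention: S = 1000/(69300/1543) − 10 = 8500/693 in (≈ 12.266 in)
Initial abstraction Ia = S/5 = (8500/693)/5 = 1700/693 ≈ 2.453 in
P − Ia = 7.340 − 2.453 = 169331/34650 ≈ 4.887 in (> 0, runoff occurs)
Runoff Q = (P−Ia)²/(P−Ia+S) = (4.887)²/(4.887+12.266) = 28672987561/20593569150 ≈ 1.392 in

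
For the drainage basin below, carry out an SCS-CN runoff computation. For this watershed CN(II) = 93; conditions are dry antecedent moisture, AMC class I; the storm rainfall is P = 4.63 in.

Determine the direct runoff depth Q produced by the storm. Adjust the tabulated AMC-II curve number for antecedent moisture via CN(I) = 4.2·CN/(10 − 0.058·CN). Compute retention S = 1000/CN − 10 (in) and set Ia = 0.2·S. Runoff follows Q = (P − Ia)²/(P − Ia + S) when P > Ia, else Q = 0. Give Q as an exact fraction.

Q = 14203157329/4720038300 in ≈ 3.009 in

CN(I) from CN(II)=93: (4.2·93)/(10 − 0.058·93) = 27900/329 ≈ 84.802
Retention S: 1000/CN − 10 with CN=84.802 → S = 500/279 ≈ 1.792 in
Ia = 0.2·(500/279) = 100/279 in ≈ 0.358 in
P − Ia = 4.630 − 0.358 = 119177/27900 ≈ 4.272 in (> 0, runoff occurs)
Q: (119177/27900)² ÷ (169177/27900) = 14203157329/4720038300 in (≈ 3.009 in)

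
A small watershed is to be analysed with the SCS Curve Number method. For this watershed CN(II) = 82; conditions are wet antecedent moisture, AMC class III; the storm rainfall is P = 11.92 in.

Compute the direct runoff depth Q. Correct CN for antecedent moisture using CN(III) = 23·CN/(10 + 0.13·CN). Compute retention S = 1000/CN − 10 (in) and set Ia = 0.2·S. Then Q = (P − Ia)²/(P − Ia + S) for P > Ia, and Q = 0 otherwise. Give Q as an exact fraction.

Adjust CN=82 to AMC III: 23·82/(10 + 0.13·82) → 1886 ÷ (1033/50) = 94300/1033 ≈ 91.288
Retention S: 1000/CN − 10 with CN=91.288 → S = 900/943 ≈ 0.954 in
Ia = 0.2·(900/943) = 180/943 in ≈ 0.191 in
Since P=11.920 > Ia=0.191: effective rainfall P−Ia = 276514/23575 in
Q: (276514/23575)² ÷ (299014/23575) = 38229996098/3524627525 in (≈ 10.847 in)

Q = 38229996098/3524627525 in ≈ 10.847 in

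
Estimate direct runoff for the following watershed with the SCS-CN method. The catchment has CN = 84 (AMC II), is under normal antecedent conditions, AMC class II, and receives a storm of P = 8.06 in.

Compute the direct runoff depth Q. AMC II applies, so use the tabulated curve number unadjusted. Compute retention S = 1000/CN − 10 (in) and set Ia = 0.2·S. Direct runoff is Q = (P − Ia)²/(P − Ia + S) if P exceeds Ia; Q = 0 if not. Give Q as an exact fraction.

Q = 65011969/10566150 in ≈ 6.153 in

Average conditions: CN = 84 (no AMC adjustment).
Retention S: 1000/CN − 10 with CN=84.000 → S = 40/21 ≈ 1.905 in
Ia = 0.2·(40/21) = 8/21 in ≈ 0.381 in
Since P=8.060 > Ia=0.381: effective rainfall P−Ia = 8063/1050 in
Q: (8063/1050)² ÷ (10063/1050) = 65011969/10566150 in (≈ 6.153 in)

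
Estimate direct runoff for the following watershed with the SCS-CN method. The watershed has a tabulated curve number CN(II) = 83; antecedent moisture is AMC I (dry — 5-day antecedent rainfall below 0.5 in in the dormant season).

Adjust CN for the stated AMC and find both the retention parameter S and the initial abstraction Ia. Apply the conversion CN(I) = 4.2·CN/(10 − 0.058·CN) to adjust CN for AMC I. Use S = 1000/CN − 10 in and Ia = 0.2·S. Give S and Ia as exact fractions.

S = 8500/1743 in ≈ 4.877 in; Ia = 1700/1743 in ≈ 0.975 in

Dry (AMC I): CN(I) = 4.2·83/(10 − 0.058·83) = (1743/5)/(2593/500) = 174300/2593 ≈ 67.219
Retention S: 1000/CN − 10 with CN=67.219 → S = 8500/1743 ≈ 4.877 in
Initial abstraction Ia = S/5 = (8500/1743)/5 = 1700/1743 ≈ 0.975 in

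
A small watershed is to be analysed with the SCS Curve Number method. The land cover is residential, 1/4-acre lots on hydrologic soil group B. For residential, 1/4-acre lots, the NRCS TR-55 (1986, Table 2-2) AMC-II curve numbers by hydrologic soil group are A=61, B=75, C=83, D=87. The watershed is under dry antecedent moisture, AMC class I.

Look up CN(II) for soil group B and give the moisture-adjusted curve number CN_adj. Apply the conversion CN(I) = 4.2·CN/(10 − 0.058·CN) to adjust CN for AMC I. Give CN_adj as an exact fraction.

CN_adj = 6300/113 ≈ 55.752

NRCS table: residential, 1/4-acre lots, soil group B → CN(II) = 75
Dry (AMC I): CN(I) = 4.2·75/(10 − 0.058·75) = 315/(113/20) = 6300/113 ≈ 55.752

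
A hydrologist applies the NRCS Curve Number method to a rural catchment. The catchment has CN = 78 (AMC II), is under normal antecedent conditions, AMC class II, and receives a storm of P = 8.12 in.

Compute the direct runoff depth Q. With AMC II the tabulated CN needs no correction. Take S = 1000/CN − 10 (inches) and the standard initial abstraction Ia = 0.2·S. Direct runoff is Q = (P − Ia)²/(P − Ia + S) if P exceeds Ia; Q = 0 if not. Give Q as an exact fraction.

Q = 54272689/9864075 in ≈ 5.502 in

CN(II) = 78; AMC II needs no correction.
Max retention: S = 1000/78 − 10 = 110/39 in (≈ 2.821 in)
Initial abstraction Ia = S/5 = (110/39)/5 = 22/39 ≈ 0.564 in
Since P=8.120 > Ia=0.564: effective rainfall P−Ia = 7367/975 in
Runoff Q = (P−Ia)²/(P−Ia+S) = (7.556)²/(7.556+2.821) = 54272689/9864075 ≈ 5.502 in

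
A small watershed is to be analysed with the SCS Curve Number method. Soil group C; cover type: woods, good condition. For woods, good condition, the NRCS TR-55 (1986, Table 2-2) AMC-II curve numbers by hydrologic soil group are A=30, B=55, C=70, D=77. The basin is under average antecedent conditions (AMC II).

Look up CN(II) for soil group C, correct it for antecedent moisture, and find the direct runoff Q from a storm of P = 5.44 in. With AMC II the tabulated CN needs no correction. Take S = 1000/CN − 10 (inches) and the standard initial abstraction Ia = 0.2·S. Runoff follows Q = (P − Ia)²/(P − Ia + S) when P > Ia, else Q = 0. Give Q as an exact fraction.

Q = 160801/67900 in ≈ 2.368 in

NRCS table: woods, good condition, soil group C → CN(II) = 70
AMC II — tabulated CN = 70 applies directly.
Retention S: 1000/CN − 10 with CN=70.000 → S = 30/7 ≈ 4.286 in
Ia = 0.2S: 0.2·4.286 = 0.857 in (exactly 6/7)
P − Ia = 5.440 − 0.857 = 802/175 ≈ 4.583 in (> 0, runoff occurs)
Runoff Q = (P−Ia)²/(P−Ia+S) = (4.583)²/(4.583+4.286) = 160801/67900 ≈ 2.368 in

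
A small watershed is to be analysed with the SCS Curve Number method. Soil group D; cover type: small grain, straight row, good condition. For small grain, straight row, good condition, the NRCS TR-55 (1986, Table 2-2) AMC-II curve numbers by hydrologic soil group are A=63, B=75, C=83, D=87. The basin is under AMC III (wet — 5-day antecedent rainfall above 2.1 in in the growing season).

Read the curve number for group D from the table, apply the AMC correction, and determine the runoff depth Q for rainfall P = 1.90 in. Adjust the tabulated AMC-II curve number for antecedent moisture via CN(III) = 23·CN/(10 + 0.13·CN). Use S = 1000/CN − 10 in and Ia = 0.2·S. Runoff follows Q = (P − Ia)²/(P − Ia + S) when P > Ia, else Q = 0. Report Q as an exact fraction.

Q = 1254505561/968864190 in ≈ 1.295 in

NRCS table: small grain, straight row, good condition, soil group D → CN(II) = 87
Wet (AMC III): CN(III) = 23·87/(10 + 0.13·87) = 2001/(2131/100) = 200100/2131 ≈ 93.900
Retention S: 1000/CN − 10 with CN=93.900 → S = 1300/2001 ≈ 0.650 in
Initial abstraction Ia = S/5 = (1300/2001)/5 = 260/2001 ≈ 0.130 in
Since P=1.900 > Ia=0.130: effective rainfall P−Ia = 35419/20010 in
Runoff Q = (P−Ia)²/(P−Ia+S) = (1.770)²/(1.770+0.650) = 1254505561/968864190 ≈ 1.295 in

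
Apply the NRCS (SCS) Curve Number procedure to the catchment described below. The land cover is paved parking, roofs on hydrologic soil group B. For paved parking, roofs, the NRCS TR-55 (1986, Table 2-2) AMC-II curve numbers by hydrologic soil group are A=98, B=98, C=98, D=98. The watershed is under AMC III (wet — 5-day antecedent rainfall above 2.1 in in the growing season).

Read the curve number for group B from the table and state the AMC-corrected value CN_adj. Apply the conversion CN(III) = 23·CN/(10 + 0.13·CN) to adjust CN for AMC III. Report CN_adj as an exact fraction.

CN_adj = 112700/1137 ≈ 99.120

NRCS table: paved parking, roofs, soil group B → CN(II) = 98
CN(III) from CN(II)=98: (23·98)/(10 + 0.13·98) = 112700/1137 ≈ 99.120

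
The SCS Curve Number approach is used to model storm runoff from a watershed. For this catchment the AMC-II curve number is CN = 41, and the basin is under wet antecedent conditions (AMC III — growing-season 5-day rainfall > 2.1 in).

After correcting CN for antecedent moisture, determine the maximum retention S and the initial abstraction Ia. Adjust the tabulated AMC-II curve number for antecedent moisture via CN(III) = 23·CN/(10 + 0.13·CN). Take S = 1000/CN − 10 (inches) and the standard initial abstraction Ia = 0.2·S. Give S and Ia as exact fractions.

Wet (AMC III): CN(III) = 23·41/(10 + 0.13·41) = 943/(1533/100) = 94300/1533 ≈ 61.513
Max retention: S = 1000/(94300/1533) − 10 = 5900/943 in (≈ 6.257 in)
Ia = 0.2S: 0.2·6.257 = 1.251 in (exactly 1180/943)

S = 5900/943 in ≈ 6.257 in; Ia = 1180/943 in ≈ 1.251 in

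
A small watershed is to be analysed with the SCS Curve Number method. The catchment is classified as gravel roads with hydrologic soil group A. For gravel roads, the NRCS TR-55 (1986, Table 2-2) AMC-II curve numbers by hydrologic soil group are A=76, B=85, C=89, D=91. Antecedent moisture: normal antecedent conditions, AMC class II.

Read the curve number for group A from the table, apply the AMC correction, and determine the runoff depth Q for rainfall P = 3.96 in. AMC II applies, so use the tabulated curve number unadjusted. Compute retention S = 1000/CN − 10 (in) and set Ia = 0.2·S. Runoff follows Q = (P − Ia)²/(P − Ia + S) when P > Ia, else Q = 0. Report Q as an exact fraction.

NRCS table: gravel roads, soil group A → CN(II) = 76
CN(II) = 76; AMC II needs no correction.
Max retention: S = 1000/76 − 10 = 60/19 in (≈ 3.158 in)
Initial abstraction Ia = S/5 = (60/19)/5 = 12/19 ≈ 0.632 in
P − Ia = 3.960 − 0.632 = 1581/475 ≈ 3.328 in (> 0, runoff occurs)
Q: (1581/475)² ÷ (3081/475) = 833187/487825 in (≈ 1.708 in)

Q = 833187/487825 in ≈ 1.708 in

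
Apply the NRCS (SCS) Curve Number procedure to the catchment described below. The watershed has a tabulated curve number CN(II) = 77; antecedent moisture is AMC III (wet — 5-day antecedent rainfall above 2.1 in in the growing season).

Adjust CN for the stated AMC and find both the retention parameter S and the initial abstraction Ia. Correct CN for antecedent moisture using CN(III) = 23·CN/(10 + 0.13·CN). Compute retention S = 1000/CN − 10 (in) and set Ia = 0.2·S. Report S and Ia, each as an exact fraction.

S = 100/77 in ≈ 1.299 in; Ia = 20/77 in ≈ 0.260 in

CN(III) from CN(II)=77: (23·77)/(10 + 0.13·77) = 7700/87 ≈ 88.506
S = 1000/(7700/87) − 10 = 100/77 in ≈ 1.299 in
Initial abstraction Ia = S/5 = (100/77)/5 = 20/77 ≈ 0.260 in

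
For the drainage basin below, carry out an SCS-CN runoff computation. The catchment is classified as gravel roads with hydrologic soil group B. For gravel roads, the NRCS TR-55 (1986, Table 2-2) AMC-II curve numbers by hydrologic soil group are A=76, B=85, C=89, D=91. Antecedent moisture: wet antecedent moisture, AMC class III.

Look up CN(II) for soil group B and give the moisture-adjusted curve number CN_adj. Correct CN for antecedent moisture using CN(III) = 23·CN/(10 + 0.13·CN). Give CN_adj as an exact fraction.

CN_adj = 39100/421 ≈ 92.874

NRCS table: gravel roads, soil group B → CN(II) = 85
CN(III) from CN(II)=85: (23·85)/(10 + 0.13·85) = 39100/421 ≈ 92.874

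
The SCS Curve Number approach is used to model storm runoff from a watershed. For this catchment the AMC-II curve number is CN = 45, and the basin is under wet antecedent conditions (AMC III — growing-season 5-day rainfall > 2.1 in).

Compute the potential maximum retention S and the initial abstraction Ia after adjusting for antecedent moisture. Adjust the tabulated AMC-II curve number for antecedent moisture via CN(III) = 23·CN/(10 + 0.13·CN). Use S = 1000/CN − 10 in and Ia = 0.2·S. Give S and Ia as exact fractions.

S = 1100/207 in ≈ 5.314 in; Ia = 220/207 in ≈ 1.063 in

Adjust CN=45 to AMC III: 23·45/(10 + 0.13·45) → 1035 ÷ (317/20) = 20700/317 ≈ 65.300
Max retention: S = 1000/(20700/317) − 10 = 1100/207 in (≈ 5.314 in)
Ia = 0.2S: 0.2·5.314 = 1.063 in (exactly 220/207)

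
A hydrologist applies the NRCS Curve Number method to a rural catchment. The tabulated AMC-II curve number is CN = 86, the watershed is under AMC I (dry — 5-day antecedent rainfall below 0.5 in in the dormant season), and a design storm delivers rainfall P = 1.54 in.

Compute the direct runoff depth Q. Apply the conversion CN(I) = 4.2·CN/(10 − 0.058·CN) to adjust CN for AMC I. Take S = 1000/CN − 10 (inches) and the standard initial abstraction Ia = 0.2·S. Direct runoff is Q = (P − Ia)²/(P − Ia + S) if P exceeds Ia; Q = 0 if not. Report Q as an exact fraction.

Adjust CN=86 to AMC I: 4.2·86/(10 − 0.058·86) → (1806/5) ÷ (1253/250) = 12900/179 ≈ 72.067
Retention S: 1000/CN − 10 with CN=72.067 → S = 500/129 ≈ 3.876 in
Ia = 0.2·(500/129) = 100/129 in ≈ 0.775 in
Excess rainfall: 1.540 − 0.775 = 0.765 in; P > Ia so Q > 0
Runoff Q = (P−Ia)²/(P−Ia+S) = (0.765)²/(0.765+3.876) = 24334489/193067850 ≈ 0.126 in

Q = 24334489/193067850 in ≈ 0.126 in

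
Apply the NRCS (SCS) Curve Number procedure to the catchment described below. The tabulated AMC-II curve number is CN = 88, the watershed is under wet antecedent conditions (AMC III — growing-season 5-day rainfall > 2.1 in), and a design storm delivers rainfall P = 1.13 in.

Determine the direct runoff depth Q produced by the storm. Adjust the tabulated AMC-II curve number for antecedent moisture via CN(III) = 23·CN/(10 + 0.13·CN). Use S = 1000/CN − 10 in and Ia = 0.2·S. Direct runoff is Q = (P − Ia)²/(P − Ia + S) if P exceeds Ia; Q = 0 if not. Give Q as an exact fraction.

Adjust CN=88 to AMC III: 23·88/(10 + 0.13·88) → 2024 ÷ (536/25) = 6325/67 ≈ 94.403
Retention S: 1000/CN − 10 with CN=94.403 → S = 150/253 ≈ 0.593 in
Initial abstraction Ia = S/5 = (150/253)/5 = 30/253 ≈ 0.119 in
P − Ia = 1.130 − 0.119 = 25589/25300 ≈ 1.011 in (> 0, runoff occurs)
Runoff Q = (P−Ia)²/(P−Ia+S) = (1.011)²/(1.011+0.593) = 654796921/1026901700 ≈ 0.638 in

Q = 654796921/1026901700 in ≈ 0.638 in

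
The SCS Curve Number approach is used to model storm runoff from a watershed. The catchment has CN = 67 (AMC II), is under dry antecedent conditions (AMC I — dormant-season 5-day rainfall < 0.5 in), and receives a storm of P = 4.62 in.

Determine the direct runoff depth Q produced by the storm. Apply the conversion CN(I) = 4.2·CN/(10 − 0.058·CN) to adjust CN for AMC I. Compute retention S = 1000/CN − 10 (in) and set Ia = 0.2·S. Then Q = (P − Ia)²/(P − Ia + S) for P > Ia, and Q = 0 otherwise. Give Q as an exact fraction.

Q = 258640811/699959050 in ≈ 0.370 in

Adjust CN=67 to AMC I: 4.2·67/(10 − 0.058·67) → (1407/5) ÷ (3057/500) = 46900/1019 ≈ 46.026
S = 1000/(46900/1019) − 10 = 5500/469 in ≈ 11.727 in
Ia = 0.2S: 0.2·11.727 = 2.345 in (exactly 1100/469)
Since P=4.620 > Ia=2.345: effective rainfall P−Ia = 53339/23450 in
Runoff Q = (P−Ia)²/(P−Ia+S) = (2.275)²/(2.275+11.727) = 258640811/699959050 ≈ 0.370 in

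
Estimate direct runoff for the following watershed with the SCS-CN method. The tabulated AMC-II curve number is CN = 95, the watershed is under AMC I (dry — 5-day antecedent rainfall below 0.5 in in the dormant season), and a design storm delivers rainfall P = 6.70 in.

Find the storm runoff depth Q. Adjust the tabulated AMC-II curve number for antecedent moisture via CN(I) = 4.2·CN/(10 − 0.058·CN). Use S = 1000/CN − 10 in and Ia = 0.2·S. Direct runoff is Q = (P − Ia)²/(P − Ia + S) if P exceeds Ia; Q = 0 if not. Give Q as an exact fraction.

Q = 662187289/122624670 in ≈ 5.400 in

CN(I) from CN(II)=95: (4.2·95)/(10 − 0.058·95) = 39900/449 ≈ 88.864
S = 1000/(39900/449) − 10 = 500/399 in ≈ 1.253 in
Initial abstraction Ia = S/5 = (500/399)/5 = 100/399 ≈ 0.251 in
P − Ia = 6.700 − 0.251 = 25733/3990 ≈ 6.449 in (> 0, runoff occurs)
Q: (25733/3990)² ÷ (30733/3990) = 662187289/122624670 in (≈ 5.400 in)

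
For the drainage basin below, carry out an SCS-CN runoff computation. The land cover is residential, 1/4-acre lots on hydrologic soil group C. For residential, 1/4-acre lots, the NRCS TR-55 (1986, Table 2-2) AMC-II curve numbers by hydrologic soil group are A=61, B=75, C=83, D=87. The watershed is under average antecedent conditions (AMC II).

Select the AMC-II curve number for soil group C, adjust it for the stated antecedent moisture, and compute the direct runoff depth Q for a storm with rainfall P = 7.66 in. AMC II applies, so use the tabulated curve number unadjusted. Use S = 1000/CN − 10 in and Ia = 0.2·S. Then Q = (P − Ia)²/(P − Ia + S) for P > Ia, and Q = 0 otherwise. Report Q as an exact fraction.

NRCS table: residential, 1/4-acre lots, soil group C → CN(II) = 83
Average conditions: CN = 83 (no AMC adjustment).
Max retention: S = 1000/83 − 10 = 170/83 in (≈ 2.048 in)
Ia = 0.2·(170/83) = 34/83 in ≈ 0.410 in
P − Ia = 7.660 − 0.410 = 30089/4150 ≈ 7.250 in (> 0, runoff occurs)
Q: (30089/4150)² ÷ (38589/4150) = 905347921/160144350 in (≈ 5.653 in)

Q = 905347921/160144350 in ≈ 5.653 in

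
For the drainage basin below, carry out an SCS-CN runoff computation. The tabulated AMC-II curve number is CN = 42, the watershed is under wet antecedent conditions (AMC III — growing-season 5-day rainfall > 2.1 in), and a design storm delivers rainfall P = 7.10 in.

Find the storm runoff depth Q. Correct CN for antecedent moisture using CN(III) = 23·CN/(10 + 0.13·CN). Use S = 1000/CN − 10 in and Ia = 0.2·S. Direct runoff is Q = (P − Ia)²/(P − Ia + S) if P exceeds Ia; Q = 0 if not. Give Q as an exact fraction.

Q = 811851049/277691190 in ≈ 2.924 in

CN(III) from CN(II)=42: (23·42)/(10 + 0.13·42) = 48300/773 ≈ 62.484
Max retention: S = 1000/(48300/773) − 10 = 2900/483 in (≈ 6.004 in)
Ia = 0.2S: 0.2·6.004 = 1.201 in (exactly 580/483)
P − Ia = 7.100 − 1.201 = 28493/4830 ≈ 5.899 in (> 0, runoff occurs)
Q: (28493/4830)² ÷ (57493/4830) = 811851049/277691190 in (≈ 2.924 in)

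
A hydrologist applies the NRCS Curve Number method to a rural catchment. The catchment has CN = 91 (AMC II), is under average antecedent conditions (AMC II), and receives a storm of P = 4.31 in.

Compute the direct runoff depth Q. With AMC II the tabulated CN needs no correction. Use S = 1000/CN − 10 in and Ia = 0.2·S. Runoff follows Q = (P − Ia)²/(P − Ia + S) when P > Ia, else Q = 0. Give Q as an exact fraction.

Average conditions: CN = 91 (no AMC adjustment).
S = 1000/91 − 10 = 90/91 in ≈ 0.989 in
Initial abstraction Ia = S/5 = (90/91)/5 = 18/91 ≈ 0.198 in
Excess rainfall: 4.310 − 0.198 = 4.112 in; P > Ia so Q > 0
Q: (37421/9100)² ÷ (46421/9100) = 1400331241/422431100 in (≈ 3.315 in)

Q = 1400331241/422431100 in ≈ 3.315 in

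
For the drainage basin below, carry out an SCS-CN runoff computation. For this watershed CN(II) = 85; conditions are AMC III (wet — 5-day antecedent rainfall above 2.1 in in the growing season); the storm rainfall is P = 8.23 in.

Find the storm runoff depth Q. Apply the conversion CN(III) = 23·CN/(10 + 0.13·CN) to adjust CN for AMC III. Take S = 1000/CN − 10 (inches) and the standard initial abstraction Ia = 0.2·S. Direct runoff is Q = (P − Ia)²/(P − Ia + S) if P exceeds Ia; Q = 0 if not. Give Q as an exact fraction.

Q = 99725218849/13520506300 in ≈ 7.376 in

CN(III) from CN(II)=85: (23·85)/(10 + 0.13·85) = 39100/421 ≈ 92.874
Retention S: 1000/CN − 10 with CN=92.874 → S = 300/391 ≈ 0.767 in
Initial abstraction Ia = S/5 = (300/391)/5 = 60/391 ≈ 0.153 in
Since P=8.230 > Ia=0.153: effective rainfall P−Ia = 315793/39100 in
Q = (315793/39100)²/((315793/39100) + 300/391) = (99725218849/1528810000)/(345793/39100) = 99725218849/13520506300 in ≈ 7.376 in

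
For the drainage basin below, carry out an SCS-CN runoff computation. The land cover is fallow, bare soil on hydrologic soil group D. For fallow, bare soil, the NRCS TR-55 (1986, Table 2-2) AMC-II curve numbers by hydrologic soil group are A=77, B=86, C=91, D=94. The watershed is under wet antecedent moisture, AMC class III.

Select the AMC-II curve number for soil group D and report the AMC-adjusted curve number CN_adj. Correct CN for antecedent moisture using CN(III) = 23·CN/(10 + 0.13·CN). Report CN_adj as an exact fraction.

NRCS table: fallow, bare soil, soil group D → CN(II) = 94
Wet (AMC III): CN(III) = 23·94/(10 + 0.13·94) = 2162/(1111/50) = 108100/1111 ≈ 97.300

CN_adj = 108100/1111 ≈ 97.300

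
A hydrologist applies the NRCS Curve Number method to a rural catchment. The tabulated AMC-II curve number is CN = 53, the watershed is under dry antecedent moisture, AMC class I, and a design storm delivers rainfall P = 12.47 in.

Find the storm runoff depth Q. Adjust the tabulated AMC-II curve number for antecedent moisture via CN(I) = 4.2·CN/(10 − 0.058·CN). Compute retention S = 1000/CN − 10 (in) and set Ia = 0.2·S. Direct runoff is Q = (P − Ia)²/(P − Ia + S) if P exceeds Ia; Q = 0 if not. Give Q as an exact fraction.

Adjust CN=53 to AMC I: 4.2·53/(10 − 0.058·53) → (1113/5) ÷ (3463/500) = 111300/3463 ≈ 32.140
S = 1000/(111300/3463) − 10 = 23500/1113 in ≈ 21.114 in
Initial abstraction Ia = S/5 = (23500/1113)/5 = 4700/1113 ≈ 4.223 in
Since P=12.470 > Ia=4.223: effective rainfall P−Ia = 917911/111300 in
Runoff Q = (P−Ia)²/(P−Ia+S) = (8.247)²/(8.247+21.114) = 842560603921/363718494300 ≈ 2.317 in

Q = 842560603921/363718494300 in ≈ 2.317 in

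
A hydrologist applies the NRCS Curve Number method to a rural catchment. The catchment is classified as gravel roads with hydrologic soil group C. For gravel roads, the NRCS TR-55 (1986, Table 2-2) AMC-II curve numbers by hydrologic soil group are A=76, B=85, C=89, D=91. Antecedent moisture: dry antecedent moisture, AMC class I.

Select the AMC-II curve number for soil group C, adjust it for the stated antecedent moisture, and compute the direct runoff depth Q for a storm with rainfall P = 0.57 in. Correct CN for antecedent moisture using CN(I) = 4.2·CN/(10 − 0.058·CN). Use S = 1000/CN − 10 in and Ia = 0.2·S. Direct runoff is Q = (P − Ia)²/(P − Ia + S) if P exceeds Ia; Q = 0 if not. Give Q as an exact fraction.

Q = 0 in ≈ 0.000 in

NRCS table: gravel roads, soil group C → CN(II) = 89
Adjust CN=89 to AMC I: 4.2·89/(10 − 0.058·89) → (1869/5) ÷ (2419/500) = 186900/2419 ≈ 77.263
Max retention: S = 1000/(186900/2419) − 10 = 5500/1869 in (≈ 2.943 in)
Initial abstraction Ia = S/5 = (5500/1869)/5 = 1100/1869 ≈ 0.589 in
P = 0.570 ≤ Ia = 0.589 in: entire storm abstracted, Q = 0.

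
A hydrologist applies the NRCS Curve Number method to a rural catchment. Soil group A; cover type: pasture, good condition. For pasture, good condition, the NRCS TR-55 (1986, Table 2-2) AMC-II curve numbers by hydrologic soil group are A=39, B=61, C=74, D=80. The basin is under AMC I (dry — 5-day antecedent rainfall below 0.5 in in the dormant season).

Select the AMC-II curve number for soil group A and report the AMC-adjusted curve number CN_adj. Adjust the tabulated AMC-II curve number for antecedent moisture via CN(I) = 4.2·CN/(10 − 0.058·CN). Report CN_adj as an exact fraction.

NRCS table: pasture, good condition, soil group A → CN(II) = 39
Dry (AMC I): CN(I) = 4.2·39/(10 − 0.058·39) = (819/5)/(3869/500) = 81900/3869 ≈ 21.168

CN_adj = 81900/3869 ≈ 21.168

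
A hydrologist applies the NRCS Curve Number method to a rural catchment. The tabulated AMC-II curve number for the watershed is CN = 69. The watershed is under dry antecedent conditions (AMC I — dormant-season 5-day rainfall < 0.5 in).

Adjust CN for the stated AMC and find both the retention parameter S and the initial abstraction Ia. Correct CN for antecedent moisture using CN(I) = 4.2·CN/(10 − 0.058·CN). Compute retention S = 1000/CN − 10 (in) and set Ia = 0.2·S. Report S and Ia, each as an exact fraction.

Dry (AMC I): CN(I) = 4.2·69/(10 − 0.058·69) = (1449/5)/(2999/500) = 144900/2999 ≈ 48.316
S = 1000/(144900/2999) − 10 = 15500/1449 in ≈ 10.697 in
Initial abstraction Ia = S/5 = (15500/1449)/5 = 3100/1449 ≈ 2.139 in

S = 15500/1449 in ≈ 10.697 in; Ia = 3100/1449 in ≈ 2.139 in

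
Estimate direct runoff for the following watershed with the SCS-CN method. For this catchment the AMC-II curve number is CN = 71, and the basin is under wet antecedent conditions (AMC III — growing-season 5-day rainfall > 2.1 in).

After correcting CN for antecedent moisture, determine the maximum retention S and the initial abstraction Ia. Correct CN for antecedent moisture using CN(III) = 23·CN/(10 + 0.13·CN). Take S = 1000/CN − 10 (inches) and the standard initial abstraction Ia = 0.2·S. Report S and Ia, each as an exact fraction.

S = 2900/1633 in ≈ 1.776 in; Ia = 580/1633 in ≈ 0.355 in

CN(III) from CN(II)=71: (23·71)/(10 + 0.13·71) = 163300/1923 ≈ 84.919
Max retention: S = 1000/(163300/1923) − 10 = 2900/1633 in (≈ 1.776 in)
Initial abstraction Ia = S/5 = (2900/1633)/5 = 580/1633 ≈ 0.355 in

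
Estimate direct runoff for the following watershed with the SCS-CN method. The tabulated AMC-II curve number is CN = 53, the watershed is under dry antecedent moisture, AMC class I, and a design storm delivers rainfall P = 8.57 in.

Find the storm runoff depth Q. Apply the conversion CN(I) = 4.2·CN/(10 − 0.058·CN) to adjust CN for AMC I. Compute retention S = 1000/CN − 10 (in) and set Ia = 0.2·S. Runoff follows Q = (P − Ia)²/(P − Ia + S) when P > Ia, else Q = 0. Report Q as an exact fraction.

CN(I) from CN(II)=53: (4.2·53)/(10 − 0.058·53) = 111300/3463 ≈ 32.140
Max retention: S = 1000/(111300/3463) − 10 = 23500/1113 in (≈ 21.114 in)
Ia = 0.2S: 0.2·21.114 = 4.223 in (exactly 4700/1113)
Since P=8.570 > Ia=4.223: effective rainfall P−Ia = 483841/111300 in
Q: (483841/111300)² ÷ (2833841/111300) = 234102113281/315406503300 in (≈ 0.742 in)

Q = 234102113281/315406503300 in ≈ 0.742 in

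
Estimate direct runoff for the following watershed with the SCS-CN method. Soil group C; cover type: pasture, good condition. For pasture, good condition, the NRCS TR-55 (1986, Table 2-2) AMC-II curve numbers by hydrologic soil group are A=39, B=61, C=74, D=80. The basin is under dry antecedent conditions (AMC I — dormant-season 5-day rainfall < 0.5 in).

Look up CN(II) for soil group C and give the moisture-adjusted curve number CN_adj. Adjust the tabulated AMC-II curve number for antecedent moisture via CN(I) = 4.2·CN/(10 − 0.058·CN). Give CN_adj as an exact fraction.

CN_adj = 77700/1427 ≈ 54.450

NRCS table: pasture, good condition, soil group C → CN(II) = 74
CN(I) from CN(II)=74: (4.2·74)/(10 − 0.058·74) = 77700/1427 ≈ 54.450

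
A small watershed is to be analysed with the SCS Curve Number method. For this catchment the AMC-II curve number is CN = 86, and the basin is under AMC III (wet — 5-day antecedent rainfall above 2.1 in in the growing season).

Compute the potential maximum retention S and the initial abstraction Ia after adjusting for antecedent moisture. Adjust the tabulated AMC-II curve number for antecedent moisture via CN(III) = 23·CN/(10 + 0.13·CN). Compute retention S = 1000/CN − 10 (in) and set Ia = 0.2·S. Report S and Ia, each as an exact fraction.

CN(III) from CN(II)=86: (23·86)/(10 + 0.13·86) = 98900/1059 ≈ 93.390
S = 1000/(98900/1059) − 10 = 700/989 in ≈ 0.708 in
Ia = 0.2S: 0.2·0.708 = 0.142 in (exactly 140/989)

S = 700/989 in ≈ 0.708 in; Ia = 140/989 in ≈ 0.142 in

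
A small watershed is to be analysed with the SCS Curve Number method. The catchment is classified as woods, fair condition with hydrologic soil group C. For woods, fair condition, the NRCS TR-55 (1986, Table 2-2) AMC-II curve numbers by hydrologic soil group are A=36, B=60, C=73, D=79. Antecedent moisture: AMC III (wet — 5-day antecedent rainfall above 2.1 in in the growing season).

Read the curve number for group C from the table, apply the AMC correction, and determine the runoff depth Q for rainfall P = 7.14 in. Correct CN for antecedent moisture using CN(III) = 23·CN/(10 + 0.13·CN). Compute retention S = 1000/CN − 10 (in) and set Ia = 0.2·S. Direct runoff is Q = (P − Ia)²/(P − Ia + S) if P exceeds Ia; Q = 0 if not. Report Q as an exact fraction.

NRCS table: woods, fair condition, soil group C → CN(II) = 73
CN(III) from CN(II)=73: (23·73)/(10 + 0.13·73) = 167900/1949 ≈ 86.147
Retention S: 1000/CN − 10 with CN=86.147 → S = 2700/1679 ≈ 1.608 in
Ia = 0.2S: 0.2·1.608 = 0.322 in (exactly 540/1679)
Since P=7.140 > Ia=0.322: effective rainfall P−Ia = 572403/83950 in
Q: (572403/83950)² ÷ (707403/83950) = 109215064803/19795493950 in (≈ 5.517 in)

Q = 109215064803/19795493950 in ≈ 5.517 in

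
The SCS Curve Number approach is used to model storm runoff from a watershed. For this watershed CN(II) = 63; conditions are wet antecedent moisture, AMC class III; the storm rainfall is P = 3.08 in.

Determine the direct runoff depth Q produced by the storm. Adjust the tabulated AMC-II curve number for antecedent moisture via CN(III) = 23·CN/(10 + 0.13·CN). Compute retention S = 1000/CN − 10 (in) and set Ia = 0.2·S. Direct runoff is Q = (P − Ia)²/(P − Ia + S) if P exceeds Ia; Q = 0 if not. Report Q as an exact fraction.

Q = 8662583329/6722381925 in ≈ 1.289 in

CN(III) from CN(II)=63: (23·63)/(10 + 0.13·63) = 144900/1819 ≈ 79.659
Retention S: 1000/CN − 10 with CN=79.659 → S = 3700/1449 ≈ 2.553 in
Ia = 0.2·(3700/1449) = 740/1449 in ≈ 0.511 in
Excess rainfall: 3.080 − 0.511 = 2.569 in; P > Ia so Q > 0
Q = (93073/36225)²/((93073/36225) + 3700/1449) = (8662583329/1312250625)/(185573/36225) = 8662583329/6722381925 in ≈ 1.289 in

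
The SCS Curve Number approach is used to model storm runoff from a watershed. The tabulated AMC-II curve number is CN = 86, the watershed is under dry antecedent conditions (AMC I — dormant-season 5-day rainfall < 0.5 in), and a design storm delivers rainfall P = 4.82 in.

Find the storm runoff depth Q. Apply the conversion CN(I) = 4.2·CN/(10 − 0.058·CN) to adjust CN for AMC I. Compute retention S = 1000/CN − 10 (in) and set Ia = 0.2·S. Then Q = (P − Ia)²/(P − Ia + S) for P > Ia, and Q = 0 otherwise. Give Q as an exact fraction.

Dry (AMC I): CN(I) = 4.2·86/(10 − 0.058·86) = (1806/5)/(1253/250) = 12900/179 ≈ 72.067
Retention S: 1000/CN − 10 with CN=72.067 → S = 500/129 ≈ 3.876 in
Ia = 0.2·(500/129) = 100/129 in ≈ 0.775 in
Since P=4.820 > Ia=0.775: effective rainfall P−Ia = 26089/6450 in
Q = (26089/6450)²/((26089/6450) + 500/129) = (680635921/41602500)/(51089/6450) = 680635921/329524050 in ≈ 2.066 in

Q = 680635921/329524050 in ≈ 2.066 in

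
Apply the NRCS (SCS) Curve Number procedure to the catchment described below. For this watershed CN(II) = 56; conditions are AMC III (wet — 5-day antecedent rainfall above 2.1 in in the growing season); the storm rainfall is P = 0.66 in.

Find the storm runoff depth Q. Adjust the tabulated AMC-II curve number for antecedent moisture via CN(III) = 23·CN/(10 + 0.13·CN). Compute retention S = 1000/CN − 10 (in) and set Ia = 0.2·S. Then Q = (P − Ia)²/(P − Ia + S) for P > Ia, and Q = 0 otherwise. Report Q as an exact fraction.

Wet (AMC III): CN(III) = 23·56/(10 + 0.13·56) = 1288/(432/25) = 4025/54 ≈ 74.537
S = 1000/(4025/54) − 10 = 550/161 in ≈ 3.416 in
Ia = 0.2·(550/161) = 110/161 in ≈ 0.683 in
P = 0.660 ≤ Ia = 0.683 in: entire storm abstracted, Q = 0.

Q = 0 in ≈ 0.000 in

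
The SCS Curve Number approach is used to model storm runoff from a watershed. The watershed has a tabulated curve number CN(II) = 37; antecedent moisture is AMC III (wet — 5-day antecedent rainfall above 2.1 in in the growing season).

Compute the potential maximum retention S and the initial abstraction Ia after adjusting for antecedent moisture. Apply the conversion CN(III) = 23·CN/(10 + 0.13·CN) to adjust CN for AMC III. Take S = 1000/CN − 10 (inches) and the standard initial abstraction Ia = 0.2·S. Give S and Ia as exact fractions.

Wet (AMC III): CN(III) = 23·37/(10 + 0.13·37) = 851/(1481/100) = 85100/1481 ≈ 57.461
S = 1000/(85100/1481) − 10 = 6300/851 in ≈ 7.403 in
Initial abstraction Ia = S/5 = (6300/851)/5 = 1260/851 ≈ 1.481 in

S = 6300/851 in ≈ 7.403 in; Ia = 1260/851 in ≈ 1.481 in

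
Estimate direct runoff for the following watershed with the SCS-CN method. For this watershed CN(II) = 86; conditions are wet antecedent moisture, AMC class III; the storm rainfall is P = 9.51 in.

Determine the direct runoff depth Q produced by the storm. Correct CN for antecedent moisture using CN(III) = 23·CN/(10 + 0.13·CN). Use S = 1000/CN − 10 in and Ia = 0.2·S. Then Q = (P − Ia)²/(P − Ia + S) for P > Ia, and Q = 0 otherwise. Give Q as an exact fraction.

Wet (AMC III): CN(III) = 23·86/(10 + 0.13·86) = 1978/(1059/50) = 98900/1059 ≈ 93.390
Max retention: S = 1000/(98900/1059) − 10 = 700/989 in (≈ 0.708 in)
Ia = 0.2·(700/989) = 140/989 in ≈ 0.142 in
Since P=9.510 > Ia=0.142: effective rainfall P−Ia = 926539/98900 in
Q = (926539/98900)²/((926539/98900) + 700/989) = (858474518521/9781210000)/(996539/98900) = 858474518521/98557707100 in ≈ 8.710 in

Q = 858474518521/98557707100 in ≈ 8.710 in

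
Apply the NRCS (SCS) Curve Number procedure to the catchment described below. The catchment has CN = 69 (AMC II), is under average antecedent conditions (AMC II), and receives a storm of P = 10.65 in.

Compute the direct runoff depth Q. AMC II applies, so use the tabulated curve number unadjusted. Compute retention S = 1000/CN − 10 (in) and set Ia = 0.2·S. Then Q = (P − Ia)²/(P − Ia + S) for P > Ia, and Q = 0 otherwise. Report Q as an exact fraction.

AMC II — tabulated CN = 69 applies directly.
Retention S: 1000/CN − 10 with CN=69.000 → S = 310/69 ≈ 4.493 in
Initial abstraction Ia = S/5 = (310/69)/5 = 62/69 ≈ 0.899 in
Since P=10.650 > Ia=0.899: effective rainfall P−Ia = 13457/1380 in
Q = (13457/1380)²/((13457/1380) + 310/69) = (181090849/1904400)/(19657/1380) = 181090849/27126660 in ≈ 6.676 in

Q = 181090849/27126660 in ≈ 6.676 in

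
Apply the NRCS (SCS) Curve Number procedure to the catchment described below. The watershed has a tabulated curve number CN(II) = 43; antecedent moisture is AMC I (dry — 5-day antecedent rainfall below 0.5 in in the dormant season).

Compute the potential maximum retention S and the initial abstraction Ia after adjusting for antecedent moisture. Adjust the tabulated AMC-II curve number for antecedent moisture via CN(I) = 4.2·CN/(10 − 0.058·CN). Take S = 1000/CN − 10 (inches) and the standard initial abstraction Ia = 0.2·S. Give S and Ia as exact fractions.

Adjust CN=43 to AMC I: 4.2·43/(10 − 0.058·43) → (903/5) ÷ (3753/500) = 30100/1251 ≈ 24.061
Retention S: 1000/CN − 10 with CN=24.061 → S = 9500/301 ≈ 31.561 in
Ia = 0.2S: 0.2·31.561 = 6.312 in (exactly 1900/301)

S = 9500/301 in ≈ 31.561 in; Ia = 1900/301 in ≈ 6.312 in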